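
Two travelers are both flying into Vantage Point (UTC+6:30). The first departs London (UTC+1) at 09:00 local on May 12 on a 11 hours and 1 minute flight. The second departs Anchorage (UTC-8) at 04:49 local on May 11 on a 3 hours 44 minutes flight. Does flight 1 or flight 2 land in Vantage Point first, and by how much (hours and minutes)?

the second, by 26 hours 28 minutes

Flight 1 in UTC: 09:00 − 1:00 = 08:00 on May 12.
+11 hours 1 minute → arrive 19:01 UTC on May 12.
Flight 2 in UTC: 04:49 + 8:00 = 12:49 on May 11.
+3 hours 44 minutes → arrive 16:33 UTC on May 11.
Flight 2 lands earlier by 26 hours 28 minutes.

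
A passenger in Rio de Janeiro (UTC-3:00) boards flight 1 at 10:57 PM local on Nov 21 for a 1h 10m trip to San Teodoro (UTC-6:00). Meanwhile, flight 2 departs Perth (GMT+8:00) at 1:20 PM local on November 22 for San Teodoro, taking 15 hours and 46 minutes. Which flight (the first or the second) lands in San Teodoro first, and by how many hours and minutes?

the first, by 17 hours 59 minutes

Flight 1 in UTC: 10:57 PM + 3:00 = 1:57 AM on Nov 22.
+1 hour 10 minutes → arrive 3:07 AM UTC on Nov 22.
Flight 2 in UTC: 1:20 PM − 8:00 = 5:20 AM on Nov 22.
+15 hours and 46 minutes → arrive 9:06 PM UTC on Nov 22.
Flight 1 lands earlier by 17 hours 59 minutes.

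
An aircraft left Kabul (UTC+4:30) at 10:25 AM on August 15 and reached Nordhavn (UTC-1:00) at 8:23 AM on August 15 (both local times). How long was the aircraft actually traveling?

Departure in UTC: 10:25 AM − 4:30 = 5:55 AM on Aug 15.
Arrival in UTC: 8:23 AM + 1:00 = 9:23 AM on Aug 15.
Elapsed = 9:23 AM − 5:55 AM = 3 hours 28 minutes.

3 hours 28 minutes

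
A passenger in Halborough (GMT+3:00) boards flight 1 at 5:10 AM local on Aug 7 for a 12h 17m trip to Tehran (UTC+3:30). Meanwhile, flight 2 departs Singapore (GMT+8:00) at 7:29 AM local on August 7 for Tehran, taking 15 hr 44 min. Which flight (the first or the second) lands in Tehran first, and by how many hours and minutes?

the first, by 46 minutes

Flight 1 in UTC: 5:10 AM − 3:00 = 2:10 AM on Aug 7.
+12 hours and 17 minutes → arrive 2:27 PM UTC on Aug 7.
Flight 2 in UTC: 7:29 AM − 8:00 = 11:29 PM on Aug 6.
+15 hours 44 minutes → arrive 3:13 PM UTC on Aug 7.
Flight 1 lands earlier by 46 minutes.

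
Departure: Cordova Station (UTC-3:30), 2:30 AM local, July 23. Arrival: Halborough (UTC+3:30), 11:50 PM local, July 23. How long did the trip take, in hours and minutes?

Departure in UTC: 2:30 AM + 3:30 = 6:00 AM on Jul 23.
Arrival in UTC: 11:50 PM − 3:30 = 8:20 PM on Jul 23.
Elapsed = 8:20 PM − 6:00 AM = 14 hours 20 minutes.

14 hours 20 minutes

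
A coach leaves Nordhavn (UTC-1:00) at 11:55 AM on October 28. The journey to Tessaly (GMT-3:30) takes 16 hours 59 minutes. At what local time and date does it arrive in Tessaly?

2:24 AM on Oct 29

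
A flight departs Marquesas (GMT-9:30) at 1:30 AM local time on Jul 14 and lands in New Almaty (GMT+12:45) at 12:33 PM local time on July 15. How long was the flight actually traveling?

Departure in UTC: 1:30 AM + 9:30 = 11:00 AM on Jul 14.
Arrival in UTC: 12:33 PM − 12:45 = 11:48 PM on Jul 14.
Elapsed = 11:48 PM − 11:00 AM = 12 hours 48 minutes.

12 hours 48 minutes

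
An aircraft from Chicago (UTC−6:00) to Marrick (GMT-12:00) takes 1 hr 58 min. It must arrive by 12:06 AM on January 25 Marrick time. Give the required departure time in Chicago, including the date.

4:08 AM on January 25

Target arrival in UTC: 12:06 AM + 12:00 = 12:06 PM on Jan 25.
Subtract 1 hour and 58 minutes → departure 10:08 AM UTC on Jan 25.
Chicago is UTC−6:00: 10:08 AM − 6:00 = 4:08 AM on Jan 25.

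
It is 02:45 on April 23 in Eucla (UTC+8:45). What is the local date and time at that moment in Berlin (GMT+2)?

In UTC: 02:45 − 8:45 = 18:00 on Apr 22.
Berlin is UTC+2:00: 18:00 + 2:00 = 20:00 on Apr 22.

20:00 on Apr 22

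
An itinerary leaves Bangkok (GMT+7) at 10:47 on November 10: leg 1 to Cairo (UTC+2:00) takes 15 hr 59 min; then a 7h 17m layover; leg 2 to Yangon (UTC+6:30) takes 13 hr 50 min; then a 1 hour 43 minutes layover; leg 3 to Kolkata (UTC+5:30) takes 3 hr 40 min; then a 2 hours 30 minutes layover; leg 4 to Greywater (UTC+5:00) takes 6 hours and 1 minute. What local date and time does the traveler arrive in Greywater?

11:47 on November 12

Convert departure to UTC: 10:47 − 7:00 = 03:47 UTC on Nov 10.
Add 15 hours and 59 minutes leg 1 → 19:46 UTC.
Add 7 hours and 17 minutes layover in Cairo → 03:03 UTC (Nov 11).
Add 13 hours and 50 minutes leg 2 → 16:53 UTC.
Add 1 hour and 43 minutes layover in Yangon → 18:36 UTC.
Add 3 hours and 40 minutes leg 3 → 22:16 UTC.
Add 2 hours 30 minutes layover in Kolkata → 00:46 UTC (Nov 12).
Add 6 hours and 1 minute leg 4 → 06:47 UTC.
Greywater is UTC+5:00, so local arrival = 06:47 + 5:00 = 11:47 on Nov 12.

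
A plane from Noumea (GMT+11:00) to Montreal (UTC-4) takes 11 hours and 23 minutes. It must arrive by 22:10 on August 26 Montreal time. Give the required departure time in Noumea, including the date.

Target arrival in UTC: 22:10 + 4:00 = 02:10 on Aug 27.
Subtract 11 hours and 23 minutes → departure 14:47 UTC on Aug 26.
Noumea is UTC+11:00: 14:47 + 11:00 = 01:47 on Aug 27.

01:47 on August 27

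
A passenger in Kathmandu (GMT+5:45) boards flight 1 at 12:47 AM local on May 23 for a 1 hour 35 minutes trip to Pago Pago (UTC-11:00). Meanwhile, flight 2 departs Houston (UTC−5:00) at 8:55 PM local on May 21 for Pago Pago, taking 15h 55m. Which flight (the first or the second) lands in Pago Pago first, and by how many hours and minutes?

Flight 1 in UTC: 12:47 AM − 5:45 = 7:02 PM on May 22.
+1 hour 35 minutes → arrive 8:37 PM UTC on May 22.
Flight 2 in UTC: 8:55 PM + 5:00 = 1:55 AM on May 22.
+15 hours 55 minutes → arrive 5:50 PM UTC on May 22.
Flight 2 lands earlier by 2 hours 47 minutes.

the second, by 2 hours 47 minutes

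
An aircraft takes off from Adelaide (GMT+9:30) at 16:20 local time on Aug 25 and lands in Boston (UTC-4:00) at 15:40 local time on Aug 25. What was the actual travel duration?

Boston is 13:30 behind Adelaide.
Clock-face elapsed time (ignoring zones) is −40 minutes.
Actual elapsed = −40 minutes + 13:30 = 12 hours 50 minutes.

12 hours 50 minutes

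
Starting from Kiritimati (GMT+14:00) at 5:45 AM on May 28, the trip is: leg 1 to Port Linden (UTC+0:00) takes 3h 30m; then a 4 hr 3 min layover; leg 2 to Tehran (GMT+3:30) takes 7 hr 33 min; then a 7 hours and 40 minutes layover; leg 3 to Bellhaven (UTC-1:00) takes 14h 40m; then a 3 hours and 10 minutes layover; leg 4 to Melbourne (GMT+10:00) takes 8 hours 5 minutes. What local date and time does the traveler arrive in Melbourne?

Convert departure to UTC: 5:45 AM − 14:00 = 3:45 PM UTC on May 27.
Add 3 hours and 30 minutes leg 1 → 7:15 PM UTC.
Add 4 hours and 3 minutes layover in Port Linden → 11:18 PM UTC.
Add 7 hours 33 minutes leg 2 → 6:51 AM UTC (May 28).
Add 7 hours and 40 minutes layover in Tehran → 2:31 PM UTC.
Add 14 hours 40 minutes leg 3 → 5:11 AM UTC (May 29).
Add 3 hours and 10 minutes layover in Bellhaven → 8:21 AM UTC.
Add 8 hours 5 minutes leg 4 → 4:26 PM UTC.
Melbourne is UTC+10:00, so local arrival = 4:26 PM + 10:00 = 2:26 AM on May 30.

2:26 AM on May 30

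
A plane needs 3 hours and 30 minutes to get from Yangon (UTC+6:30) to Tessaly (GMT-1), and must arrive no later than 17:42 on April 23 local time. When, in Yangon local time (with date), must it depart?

Target arrival in UTC: 17:42 + 1:00 = 18:42 on Apr 23.
Subtract 3 hours 30 minutes → departure 15:12 UTC on Apr 23.
Yangon is UTC+6:30: 15:12 + 6:30 = 21:42 on Apr 23.

21:42 on April 23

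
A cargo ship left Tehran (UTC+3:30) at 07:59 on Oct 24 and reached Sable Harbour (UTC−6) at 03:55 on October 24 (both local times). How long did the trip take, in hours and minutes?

5 hours 26 minutes

Sable Harbour is 9:30 behind Tehran.
Clock-face elapsed time (ignoring zones) is −4 hours 4 minutes.
Actual elapsed = −4 hours 4 minutes + 9:30 = 5 hours 26 minutes.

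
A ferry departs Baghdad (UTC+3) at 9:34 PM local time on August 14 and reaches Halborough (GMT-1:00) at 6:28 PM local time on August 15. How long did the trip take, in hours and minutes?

Departure in UTC: 9:34 PM − 3:00 = 6:34 PM on Aug 14.
Arrival in UTC: 6:28 PM + 1:00 = 7:28 PM on Aug 15.
Elapsed = 7:28 PM − 6:34 PM (+1 day) = 24 hours 54 minutes.

24 hours 54 minutes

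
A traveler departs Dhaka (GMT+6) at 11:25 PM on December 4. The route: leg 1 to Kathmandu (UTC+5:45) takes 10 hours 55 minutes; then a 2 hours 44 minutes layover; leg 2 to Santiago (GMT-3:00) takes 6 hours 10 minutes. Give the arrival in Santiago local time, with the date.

Convert departure to UTC: 11:25 PM − 6:00 = 5:25 PM UTC on Dec 4.
Add 10 hours 55 minutes leg 1 → 4:20 AM UTC (Dec 5).
Add 2 hours 44 minutes layover in Kathmandu → 7:04 AM UTC.
Add 6 hours and 10 minutes leg 2 → 1:14 PM UTC.
Santiago is UTC−3:00, so local arrival = 1:14 PM − 3:00 = 10:14 AM on Dec 5.

10:14 AM on December 5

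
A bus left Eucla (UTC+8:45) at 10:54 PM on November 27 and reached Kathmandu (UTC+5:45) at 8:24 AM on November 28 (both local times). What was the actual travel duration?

Kathmandu is 3:00 behind Eucla.
Clock-face elapsed time (ignoring zones) is 9 hours 30 minutes.
Actual elapsed = 9 hours 30 minutes + 3:00 = 12 hours 30 minutes.

12 hours 30 minutes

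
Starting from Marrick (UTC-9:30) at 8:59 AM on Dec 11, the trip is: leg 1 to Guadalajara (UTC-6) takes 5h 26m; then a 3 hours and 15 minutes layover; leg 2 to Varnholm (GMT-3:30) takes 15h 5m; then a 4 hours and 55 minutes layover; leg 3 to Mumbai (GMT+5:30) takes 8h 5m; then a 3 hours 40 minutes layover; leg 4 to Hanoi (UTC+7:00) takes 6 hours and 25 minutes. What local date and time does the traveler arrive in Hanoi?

12:20 AM on December 14

Convert departure to UTC: 8:59 AM + 9:30 = 6:29 PM UTC on Dec 11.
Add 5 hours and 26 minutes leg 1 → 11:55 PM UTC.
Add 3 hours and 15 minutes layover in Guadalajara → 3:10 AM UTC (Dec 12).
Add 15 hours 5 minutes leg 2 → 6:15 PM UTC.
Add 4 hours 55 minutes layover in Varnholm → 11:10 PM UTC.
Add 8 hours 5 minutes leg 3 → 7:15 AM UTC (Dec 13).
Add 3 hours 40 minutes layover in Mumbai → 10:55 AM UTC.
Add 6 hours 25 minutes leg 4 → 5:20 PM UTC.
Hanoi is UTC+7:00, so local arrival = 5:20 PM + 7:00 = 12:20 AM on Dec 14.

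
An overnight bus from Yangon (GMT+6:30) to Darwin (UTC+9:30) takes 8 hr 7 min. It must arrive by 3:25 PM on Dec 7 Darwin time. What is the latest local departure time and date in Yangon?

4:18 AM on Dec 7

Target arrival in UTC: 3:25 PM − 9:30 = 5:55 AM on Dec 7.
Subtract 8 hours and 7 minutes → departure 9:48 PM UTC on Dec 6.
Yangon is UTC+6:30: 9:48 PM + 6:30 = 4:18 AM on Dec 7.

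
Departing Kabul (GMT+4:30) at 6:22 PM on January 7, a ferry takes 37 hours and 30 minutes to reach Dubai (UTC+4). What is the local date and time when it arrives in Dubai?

Convert departure to UTC: 6:22 PM − 4:30 = 1:52 PM UTC on Jan 7.
Add 37 hours 30 minutes travel time → 3:22 AM UTC (Jan 9).
Dubai is UTC+4:00, so local arrival = 3:22 AM + 4:00 = 7:22 AM on Jan 9.

7:22 AM on Jan 9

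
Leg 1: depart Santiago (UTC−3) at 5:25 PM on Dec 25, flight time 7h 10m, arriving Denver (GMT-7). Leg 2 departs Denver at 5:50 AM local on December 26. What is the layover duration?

Convert departure to UTC: 5:25 PM + 3:00 = 8:25 PM UTC on Dec 25.
Add 7 hours 10 minutes flight time → 3:35 AM UTC (Dec 26).
Denver is UTC−7:00, so local arrival = 3:35 AM − 7:00 = 8:35 PM on Dec 25.
Layover = 5:50 AM − 8:35 PM (+1 day) = 9 hours 15 minutes.

9 hours 15 minutes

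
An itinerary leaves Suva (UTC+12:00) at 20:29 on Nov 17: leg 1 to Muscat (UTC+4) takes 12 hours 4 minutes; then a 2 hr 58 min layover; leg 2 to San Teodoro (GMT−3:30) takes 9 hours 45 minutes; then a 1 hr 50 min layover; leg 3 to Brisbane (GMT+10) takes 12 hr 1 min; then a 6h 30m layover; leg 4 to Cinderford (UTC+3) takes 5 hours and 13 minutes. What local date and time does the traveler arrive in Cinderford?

13:50 on November 19

Convert departure to UTC: 20:29 − 12:00 = 08:29 UTC on Nov 17.
Add 12 hours 4 minutes leg 1 → 20:33 UTC.
Add 2 hours 58 minutes layover in Muscat → 23:31 UTC.
Add 9 hours 45 minutes leg 2 → 09:16 UTC (Nov 18).
Add 1 hour and 50 minutes layover in San Teodoro → 11:06 UTC.
Add 12 hours 1 minute leg 3 → 23:07 UTC.
Add 6 hours and 30 minutes layover in Brisbane → 05:37 UTC (Nov 19).
Add 5 hours 13 minutes leg 4 → 10:50 UTC.
Cinderford is UTC+3:00, so local arrival = 10:50 + 3:00 = 13:50 on Nov 19.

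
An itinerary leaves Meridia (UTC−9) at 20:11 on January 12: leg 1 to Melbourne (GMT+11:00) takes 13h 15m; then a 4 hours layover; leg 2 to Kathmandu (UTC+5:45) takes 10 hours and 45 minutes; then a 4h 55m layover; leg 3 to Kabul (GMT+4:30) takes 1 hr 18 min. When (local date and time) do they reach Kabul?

Convert departure to UTC: 20:11 + 9:00 = 05:11 UTC on Jan 13.
Add 13 hours and 15 minutes leg 1 → 18:26 UTC.
Add 4 hours layover in Melbourne → 22:26 UTC.
Add 10 hours and 45 minutes leg 2 → 09:11 UTC (Jan 14).
Add 4 hours and 55 minutes layover in Kathmandu → 14:06 UTC.
Add 1 hour and 18 minutes leg 3 → 15:24 UTC.
Kabul is UTC+4:30, so local arrival = 15:24 + 4:30 = 19:54 on Jan 14.

19:54 on Jan 14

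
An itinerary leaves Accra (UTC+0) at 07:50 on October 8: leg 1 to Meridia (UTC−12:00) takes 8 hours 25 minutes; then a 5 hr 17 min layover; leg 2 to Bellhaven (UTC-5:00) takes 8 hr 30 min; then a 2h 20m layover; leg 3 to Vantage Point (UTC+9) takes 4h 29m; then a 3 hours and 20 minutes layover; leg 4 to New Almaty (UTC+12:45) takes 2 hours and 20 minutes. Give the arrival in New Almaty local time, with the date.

07:16 on October 10

Accra is at UTC+0, so departure is already 07:50 UTC on Oct 8.
Add 8 hours and 25 minutes leg 1 → 16:15 UTC.
Add 5 hours 17 minutes layover in Meridia → 21:32 UTC.
Add 8 hours and 30 minutes leg 2 → 06:02 UTC (Oct 9).
Add 2 hours 20 minutes layover in Bellhaven → 08:22 UTC.
Add 4 hours 29 minutes leg 3 → 12:51 UTC.
Add 3 hours and 20 minutes layover in Vantage Point → 16:11 UTC.
Add 2 hours 20 minutes leg 4 → 18:31 UTC.
New Almaty is UTC+12:45, so local arrival = 18:31 + 12:45 = 07:16 on Oct 10.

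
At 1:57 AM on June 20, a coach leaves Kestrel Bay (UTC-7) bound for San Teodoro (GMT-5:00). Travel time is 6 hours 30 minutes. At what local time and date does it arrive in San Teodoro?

10:27 AM on June 20

Convert departure to UTC: 1:57 AM + 7:00 = 8:57 AM UTC on Jun 20.
Add 6 hours 30 minutes travel time → 3:27 PM UTC.
San Teodoro is UTC−5:00, so local arrival = 3:27 PM − 5:00 = 10:27 AM on Jun 20.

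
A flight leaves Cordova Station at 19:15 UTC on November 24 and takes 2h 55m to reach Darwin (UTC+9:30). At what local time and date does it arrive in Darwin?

07:40 on November 25

Departure is given in UTC: 19:15 on Nov 24.
Add 2 hours 55 minutes → 22:10 UTC.
Darwin is UTC+9:30: 22:10 + 9:30 = 07:40 on Nov 25.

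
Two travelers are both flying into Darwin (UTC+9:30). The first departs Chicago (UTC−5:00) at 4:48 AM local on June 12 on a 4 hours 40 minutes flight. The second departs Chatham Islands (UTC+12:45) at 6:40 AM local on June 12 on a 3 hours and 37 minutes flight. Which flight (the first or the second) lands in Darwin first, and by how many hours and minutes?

Flight 1 in UTC: 4:48 AM + 5:00 = 9:48 AM on Jun 12.
+4 hours 40 minutes → arrive 2:28 PM UTC on Jun 12.
Flight 2 in UTC: 6:40 AM − 12:45 = 5:55 PM on Jun 11.
+3 hours 37 minutes → arrive 9:32 PM UTC on Jun 11.
Flight 2 lands earlier by 16 hours 56 minutes.

the second, by 16 hours 56 minutes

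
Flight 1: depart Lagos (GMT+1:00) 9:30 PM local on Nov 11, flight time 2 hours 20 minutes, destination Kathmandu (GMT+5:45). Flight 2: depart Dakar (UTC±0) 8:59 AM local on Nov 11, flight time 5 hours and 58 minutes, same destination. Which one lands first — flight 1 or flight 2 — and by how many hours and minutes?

Flight 1 in UTC: 9:30 PM − 1:00 = 8:30 PM on Nov 11.
+2 hours 20 minutes → arrive 10:50 PM UTC on Nov 11.
Flight 2 departs at 8:59 AM UTC (Nov 11).
+5 hours 58 minutes → arrive 2:57 PM UTC on Nov 11.
Flight 2 lands earlier by 7 hours 53 minutes.

the second, by 7 hours 53 minutes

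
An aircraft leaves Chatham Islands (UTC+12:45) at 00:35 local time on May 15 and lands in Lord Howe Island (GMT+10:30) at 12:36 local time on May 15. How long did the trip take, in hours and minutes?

Departure in UTC: 00:35 − 12:45 = 11:50 on May 14.
Arrival in UTC: 12:36 − 10:30 = 02:06 on May 15.
Elapsed = 02:06 − 11:50 (+1 day) = 14 hours 16 minutes.

14 hours 16 minutes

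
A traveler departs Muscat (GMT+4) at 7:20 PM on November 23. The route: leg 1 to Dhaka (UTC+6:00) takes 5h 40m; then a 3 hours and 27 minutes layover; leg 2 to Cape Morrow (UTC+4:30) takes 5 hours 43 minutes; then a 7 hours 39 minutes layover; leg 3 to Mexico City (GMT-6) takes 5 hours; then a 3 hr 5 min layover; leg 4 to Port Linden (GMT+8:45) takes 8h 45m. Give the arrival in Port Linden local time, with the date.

Convert departure to UTC: 7:20 PM − 4:00 = 3:20 PM UTC on Nov 23.
Add 5 hours and 40 minutes leg 1 → 9:00 PM UTC.
Add 3 hours and 27 minutes layover in Dhaka → 12:27 AM UTC (Nov 24).
Add 5 hours 43 minutes leg 2 → 6:10 AM UTC.
Add 7 hours and 39 minutes layover in Cape Morrow → 1:49 PM UTC.
Add 5 hours leg 3 → 6:49 PM UTC.
Add 3 hours and 5 minutes layover in Mexico City → 9:54 PM UTC.
Add 8 hours and 45 minutes leg 4 → 6:39 AM UTC (Nov 25).
Port Linden is UTC+8:45, so local arrival = 6:39 AM + 8:45 = 3:24 PM on Nov 25.

3:24 PM on Nov 25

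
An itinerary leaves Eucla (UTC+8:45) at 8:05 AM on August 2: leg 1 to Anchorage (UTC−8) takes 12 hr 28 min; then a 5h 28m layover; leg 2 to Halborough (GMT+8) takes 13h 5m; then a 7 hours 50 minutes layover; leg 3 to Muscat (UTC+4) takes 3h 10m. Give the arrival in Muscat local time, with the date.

9:21 PM on Aug 3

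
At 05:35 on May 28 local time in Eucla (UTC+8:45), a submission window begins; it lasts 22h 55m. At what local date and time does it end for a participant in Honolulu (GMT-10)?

09:45 on May 28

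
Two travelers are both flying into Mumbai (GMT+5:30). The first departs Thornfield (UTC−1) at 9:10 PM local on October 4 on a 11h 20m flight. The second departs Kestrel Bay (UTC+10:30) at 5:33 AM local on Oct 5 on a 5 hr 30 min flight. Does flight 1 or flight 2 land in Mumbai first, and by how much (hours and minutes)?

Flight 1 in UTC: 9:10 PM + 1:00 = 10:10 PM on Oct 4.
+11 hours 20 minutes → arrive 9:30 AM UTC on Oct 5.
Flight 2 in UTC: 5:33 AM − 10:30 = 7:03 PM on Oct 4.
+5 hours 30 minutes → arrive 12:33 AM UTC on Oct 5.
Flight 2 lands earlier by 8 hours 57 minutes.

the second, by 8 hours 57 minutes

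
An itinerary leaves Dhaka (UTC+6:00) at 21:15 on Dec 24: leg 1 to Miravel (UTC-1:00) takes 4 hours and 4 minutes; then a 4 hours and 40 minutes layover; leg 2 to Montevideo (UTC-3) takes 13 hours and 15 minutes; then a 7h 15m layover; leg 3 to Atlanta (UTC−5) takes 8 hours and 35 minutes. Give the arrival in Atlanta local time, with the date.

Convert departure to UTC: 21:15 − 6:00 = 15:15 UTC on Dec 24.
Add 4 hours and 4 minutes leg 1 → 19:19 UTC.
Add 4 hours and 40 minutes layover in Miravel → 23:59 UTC.
Add 13 hours 15 minutes leg 2 → 13:14 UTC (Dec 25).
Add 7 hours 15 minutes layover in Montevideo → 20:29 UTC.
Add 8 hours 35 minutes leg 3 → 05:04 UTC (Dec 26).
Atlanta is UTC−5:00, so local arrival = 05:04 − 5:00 = 00:04 on Dec 26.

00:04 on Dec 26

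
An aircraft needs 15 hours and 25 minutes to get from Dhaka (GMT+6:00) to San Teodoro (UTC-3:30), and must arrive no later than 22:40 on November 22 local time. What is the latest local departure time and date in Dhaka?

Target arrival in UTC: 22:40 + 3:30 = 02:10 on Nov 23.
Subtract 15 hours 25 minutes → departure 10:45 UTC on Nov 22.
Dhaka is UTC+6:00: 10:45 + 6:00 = 16:45 on Nov 22.

16:45 on Nov 22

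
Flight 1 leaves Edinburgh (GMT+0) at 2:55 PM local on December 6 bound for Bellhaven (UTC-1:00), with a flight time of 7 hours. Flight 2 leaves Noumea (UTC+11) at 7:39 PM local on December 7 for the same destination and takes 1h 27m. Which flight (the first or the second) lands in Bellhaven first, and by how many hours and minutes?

the first, by 12 hours 11 minutes

Flight 1 departs at 2:55 PM UTC (Dec 6).
+7 hours → arrive 9:55 PM UTC on Dec 6.
Flight 2 in UTC: 7:39 PM − 11:00 = 8:39 AM on Dec 7.
+1 hour and 27 minutes → arrive 10:06 AM UTC on Dec 7.
Flight 1 lands earlier by 12 hours 11 minutes.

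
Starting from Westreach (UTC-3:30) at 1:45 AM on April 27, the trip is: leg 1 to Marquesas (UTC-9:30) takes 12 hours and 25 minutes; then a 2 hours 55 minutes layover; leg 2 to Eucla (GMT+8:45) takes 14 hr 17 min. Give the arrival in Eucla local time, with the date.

Convert departure to UTC: 1:45 AM + 3:30 = 5:15 AM UTC on Apr 27.
Add 12 hours and 25 minutes leg 1 → 5:40 PM UTC.
Add 2 hours and 55 minutes layover in Marquesas → 8:35 PM UTC.
Add 14 hours and 17 minutes leg 2 → 10:52 AM UTC (Apr 28).
Eucla is UTC+8:45, so local arrival = 10:52 AM + 8:45 = 7:37 PM on Apr 28.

7:37 PM on April 28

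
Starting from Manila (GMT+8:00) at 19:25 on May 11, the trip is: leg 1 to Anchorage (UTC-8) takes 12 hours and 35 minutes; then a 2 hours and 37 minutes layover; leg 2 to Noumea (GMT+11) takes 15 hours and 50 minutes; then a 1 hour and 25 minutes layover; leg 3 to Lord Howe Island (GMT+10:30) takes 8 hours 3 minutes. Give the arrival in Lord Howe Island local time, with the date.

14:25 on May 13

Convert departure to UTC: 19:25 − 8:00 = 11:25 UTC on May 11.
Add 12 hours and 35 minutes leg 1 → 00:00 UTC (May 12).
Add 2 hours and 37 minutes layover in Anchorage → 02:37 UTC.
Add 15 hours and 50 minutes leg 2 → 18:27 UTC.
Add 1 hour 25 minutes layover in Noumea → 19:52 UTC.
Add 8 hours 3 minutes leg 3 → 03:55 UTC (May 13).
Lord Howe Island is UTC+10:30, so local arrival = 03:55 + 10:30 = 14:25 on May 13.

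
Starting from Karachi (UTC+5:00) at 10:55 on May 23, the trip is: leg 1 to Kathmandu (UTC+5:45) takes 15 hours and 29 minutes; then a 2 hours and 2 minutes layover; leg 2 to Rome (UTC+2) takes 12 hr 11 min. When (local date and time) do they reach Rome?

Convert departure to UTC: 10:55 − 5:00 = 05:55 UTC on May 23.
Add 15 hours and 29 minutes leg 1 → 21:24 UTC.
Add 2 hours and 2 minutes layover in Kathmandu → 23:26 UTC.
Add 12 hours 11 minutes leg 2 → 11:37 UTC (May 24).
Rome is UTC+2:00, so local arrival = 11:37 + 2:00 = 13:37 on May 24.

13:37 on May 24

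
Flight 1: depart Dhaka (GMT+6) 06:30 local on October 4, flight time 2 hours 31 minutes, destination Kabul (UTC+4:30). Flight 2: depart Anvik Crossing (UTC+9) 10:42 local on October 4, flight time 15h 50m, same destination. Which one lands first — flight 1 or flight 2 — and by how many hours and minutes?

the first, by 14 hours 31 minutes

Flight 1 in UTC: 06:30 − 6:00 = 00:30 on Oct 4.
+2 hours and 31 minutes → arrive 03:01 UTC on Oct 4.
Flight 2 in UTC: 10:42 − 9:00 = 01:42 on Oct 4.
+15 hours 50 minutes → arrive 17:32 UTC on Oct 4.
Flight 1 lands earlier by 14 hours 31 minutes.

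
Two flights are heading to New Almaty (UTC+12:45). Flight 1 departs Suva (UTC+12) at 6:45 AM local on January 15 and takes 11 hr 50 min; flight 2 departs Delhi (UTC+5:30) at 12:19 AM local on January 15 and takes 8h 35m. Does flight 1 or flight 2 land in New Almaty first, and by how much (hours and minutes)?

the second, by 3 hours 11 minutes

Flight 1 in UTC: 6:45 AM − 12:00 = 6:45 PM on Jan 14.
+11 hours 50 minutes → arrive 6:35 AM UTC on Jan 15.
Flight 2 in UTC: 12:19 AM − 5:30 = 6:49 PM on Jan 14.
+8 hours 35 minutes → arrive 3:24 AM UTC on Jan 15.
Flight 2 lands earlier by 3 hours 11 minutes.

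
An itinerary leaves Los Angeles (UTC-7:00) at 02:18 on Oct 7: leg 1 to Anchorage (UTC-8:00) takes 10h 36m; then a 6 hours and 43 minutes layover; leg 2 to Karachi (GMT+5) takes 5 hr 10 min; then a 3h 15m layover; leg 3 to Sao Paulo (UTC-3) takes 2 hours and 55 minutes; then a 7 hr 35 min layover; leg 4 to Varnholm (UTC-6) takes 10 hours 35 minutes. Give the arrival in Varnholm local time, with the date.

02:07 on October 9

Convert departure to UTC: 02:18 + 7:00 = 09:18 UTC on Oct 7.
Add 10 hours and 36 minutes leg 1 → 19:54 UTC.
Add 6 hours and 43 minutes layover in Anchorage → 02:37 UTC (Oct 8).
Add 5 hours 10 minutes leg 2 → 07:47 UTC.
Add 3 hours and 15 minutes layover in Karachi → 11:02 UTC.
Add 2 hours and 55 minutes leg 3 → 13:57 UTC.
Add 7 hours 35 minutes layover in Sao Paulo → 21:32 UTC.
Add 10 hours and 35 minutes leg 4 → 08:07 UTC (Oct 9).
Varnholm is UTC−6:00, so local arrival = 08:07 − 6:00 = 02:07 on Oct 9.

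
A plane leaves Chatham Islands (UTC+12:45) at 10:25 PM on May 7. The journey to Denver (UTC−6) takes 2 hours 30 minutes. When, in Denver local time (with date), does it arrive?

Convert departure to UTC: 10:25 PM − 12:45 = 9:40 AM UTC on May 7.
Add 2 hours and 30 minutes travel time → 12:10 PM UTC.
Denver is UTC−6:00, so local arrival = 12:10 PM − 6:00 = 6:10 AM on May 7.

6:10 AM on May 7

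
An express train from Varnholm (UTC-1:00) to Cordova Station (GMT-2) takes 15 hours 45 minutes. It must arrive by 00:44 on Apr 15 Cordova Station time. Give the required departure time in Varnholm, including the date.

09:59 on Apr 14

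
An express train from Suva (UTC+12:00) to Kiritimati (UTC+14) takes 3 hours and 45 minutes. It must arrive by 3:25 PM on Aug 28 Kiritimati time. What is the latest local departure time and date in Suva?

9:40 AM on August 28

Target arrival in UTC: 3:25 PM − 14:00 = 1:25 AM on Aug 28.
Subtract 3 hours and 45 minutes → departure 9:40 PM UTC on Aug 27.
Suva is UTC+12:00: 9:40 PM + 12:00 = 9:40 AM on Aug 28.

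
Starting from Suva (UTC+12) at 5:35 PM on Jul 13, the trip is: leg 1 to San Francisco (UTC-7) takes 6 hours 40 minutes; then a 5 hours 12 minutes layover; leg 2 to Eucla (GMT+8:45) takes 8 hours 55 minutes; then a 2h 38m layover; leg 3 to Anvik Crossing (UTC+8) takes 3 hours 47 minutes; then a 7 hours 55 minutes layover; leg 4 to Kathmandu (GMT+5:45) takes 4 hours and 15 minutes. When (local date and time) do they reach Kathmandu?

2:42 AM on July 15

Convert departure to UTC: 5:35 PM − 12:00 = 5:35 AM UTC on Jul 13.
Add 6 hours 40 minutes leg 1 → 12:15 PM UTC.
Add 5 hours and 12 minutes layover in San Francisco → 5:27 PM UTC.
Add 8 hours and 55 minutes leg 2 → 2:22 AM UTC (Jul 14).
Add 2 hours and 38 minutes layover in Eucla → 5:00 AM UTC.
Add 3 hours and 47 minutes leg 3 → 8:47 AM UTC.
Add 7 hours and 55 minutes layover in Anvik Crossing → 4:42 PM UTC.
Add 4 hours and 15 minutes leg 4 → 8:57 PM UTC.
Kathmandu is UTC+5:45, so local arrival = 8:57 PM + 5:45 = 2:42 AM on Jul 15.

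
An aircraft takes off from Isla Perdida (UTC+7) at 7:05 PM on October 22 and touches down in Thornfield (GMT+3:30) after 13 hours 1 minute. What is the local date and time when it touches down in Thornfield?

4:36 AM on October 23

Convert departure to UTC: 7:05 PM − 7:00 = 12:05 PM UTC on Oct 22.
Add 13 hours 1 minute travel time → 1:06 AM UTC (Oct 23).
Thornfield is UTC+3:30, so local arrival = 1:06 AM + 3:30 = 4:36 AM on Oct 23.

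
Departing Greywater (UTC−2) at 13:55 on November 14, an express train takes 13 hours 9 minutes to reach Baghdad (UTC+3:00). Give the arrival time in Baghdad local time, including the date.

08:04 on November 15

Convert departure to UTC: 13:55 + 2:00 = 15:55 UTC on Nov 14.
Add 13 hours and 9 minutes travel time → 05:04 UTC (Nov 15).
Baghdad is UTC+3:00, so local arrival = 05:04 + 3:00 = 08:04 on Nov 15.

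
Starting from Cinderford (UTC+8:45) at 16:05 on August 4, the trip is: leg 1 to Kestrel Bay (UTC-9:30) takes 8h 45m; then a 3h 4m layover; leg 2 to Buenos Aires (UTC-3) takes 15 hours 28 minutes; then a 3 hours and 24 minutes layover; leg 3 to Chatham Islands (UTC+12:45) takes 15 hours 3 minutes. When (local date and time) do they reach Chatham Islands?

17:49 on August 6

Convert departure to UTC: 16:05 − 8:45 = 07:20 UTC on Aug 4.
Add 8 hours 45 minutes leg 1 → 16:05 UTC.
Add 3 hours and 4 minutes layover in Kestrel Bay → 19:09 UTC.
Add 15 hours and 28 minutes leg 2 → 10:37 UTC (Aug 5).
Add 3 hours 24 minutes layover in Buenos Aires → 14:01 UTC.
Add 15 hours and 3 minutes leg 3 → 05:04 UTC (Aug 6).
Chatham Islands is UTC+12:45, so local arrival = 05:04 + 12:45 = 17:49 on Aug 6.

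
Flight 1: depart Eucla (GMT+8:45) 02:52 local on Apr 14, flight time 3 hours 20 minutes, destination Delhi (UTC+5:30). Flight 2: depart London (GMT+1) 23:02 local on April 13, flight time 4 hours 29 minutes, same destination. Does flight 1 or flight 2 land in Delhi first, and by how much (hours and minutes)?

the first, by 5 hours 4 minutes

Flight 1 in UTC: 02:52 − 8:45 = 18:07 on Apr 13.
+3 hours 20 minutes → arrive 21:27 UTC on Apr 13.
Flight 2 in UTC: 23:02 − 1:00 = 22:02 on Apr 13.
+4 hours and 29 minutes → arrive 02:31 UTC on Apr 14.
Flight 1 lands earlier by 5 hours 4 minutes.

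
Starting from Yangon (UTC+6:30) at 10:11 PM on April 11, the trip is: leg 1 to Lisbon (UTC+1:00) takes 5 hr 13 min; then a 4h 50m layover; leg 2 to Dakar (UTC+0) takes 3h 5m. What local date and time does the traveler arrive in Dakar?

4:49 AM on April 12

Convert departure to UTC: 10:11 PM − 6:30 = 3:41 PM UTC on Apr 11.
Add 5 hours 13 minutes leg 1 → 8:54 PM UTC.
Add 4 hours and 50 minutes layover in Lisbon → 1:44 AM UTC (Apr 12).
Add 3 hours and 5 minutes leg 2 → 4:49 AM UTC.
Dakar is UTC+0, so local arrival is the same: 4:49 AM on Apr 12.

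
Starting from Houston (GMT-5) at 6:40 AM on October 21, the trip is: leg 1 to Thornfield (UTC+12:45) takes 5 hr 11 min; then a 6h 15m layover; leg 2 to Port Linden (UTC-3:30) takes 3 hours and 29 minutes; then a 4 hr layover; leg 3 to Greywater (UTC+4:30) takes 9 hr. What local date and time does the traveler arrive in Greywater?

Convert departure to UTC: 6:40 AM + 5:00 = 11:40 AM UTC on Oct 21.
Add 5 hours and 11 minutes leg 1 → 4:51 PM UTC.
Add 6 hours 15 minutes layover in Thornfield → 11:06 PM UTC.
Add 3 hours and 29 minutes leg 2 → 2:35 AM UTC (Oct 22).
Add 4 hours layover in Port Linden → 6:35 AM UTC.
Add 9 hours leg 3 → 3:35 PM UTC.
Greywater is UTC+4:30, so local arrival = 3:35 PM + 4:30 = 8:05 PM on Oct 22.

8:05 PM on Oct 22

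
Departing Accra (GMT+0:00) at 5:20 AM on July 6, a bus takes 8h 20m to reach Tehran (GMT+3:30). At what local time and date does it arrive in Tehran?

5:10 PM on Jul 6

Tehran is 3:30 ahead of Accra.
After 8 hours and 20 minutes it is 1:40 PM in Accra.
Shift by the zone difference: 1:40 PM + 3:30 = 5:10 PM on Jul 6 in Tehran.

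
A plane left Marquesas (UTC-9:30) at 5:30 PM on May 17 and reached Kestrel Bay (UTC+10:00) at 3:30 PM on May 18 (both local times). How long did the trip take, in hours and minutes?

2 hours 30 minutes

Departure in UTC: 5:30 PM + 9:30 = 3:00 AM on May 18.
Arrival in UTC: 3:30 PM − 10:00 = 5:30 AM on May 18.
Elapsed = 5:30 AM − 3:00 AM = 2 hours 30 minutes.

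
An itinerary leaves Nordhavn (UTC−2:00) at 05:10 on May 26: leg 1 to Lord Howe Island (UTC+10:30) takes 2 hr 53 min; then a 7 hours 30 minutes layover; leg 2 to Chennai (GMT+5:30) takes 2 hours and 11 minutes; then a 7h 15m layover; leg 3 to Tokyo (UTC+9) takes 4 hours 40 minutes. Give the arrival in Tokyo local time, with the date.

Convert departure to UTC: 05:10 + 2:00 = 07:10 UTC on May 26.
Add 2 hours and 53 minutes leg 1 → 10:03 UTC.
Add 7 hours and 30 minutes layover in Lord Howe Island → 17:33 UTC.
Add 2 hours 11 minutes leg 2 → 19:44 UTC.
Add 7 hours 15 minutes layover in Chennai → 02:59 UTC (May 27).
Add 4 hours 40 minutes leg 3 → 07:39 UTC.
Tokyo is UTC+9:00, so local arrival = 07:39 + 9:00 = 16:39 on May 27.

16:39 on May 27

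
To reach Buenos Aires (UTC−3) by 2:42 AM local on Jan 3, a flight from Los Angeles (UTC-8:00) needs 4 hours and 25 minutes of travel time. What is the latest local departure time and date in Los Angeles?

5:17 PM on January 2

Target arrival in UTC: 2:42 AM + 3:00 = 5:42 AM on Jan 3.
Subtract 4 hours 25 minutes → departure 1:17 AM UTC on Jan 3.
Los Angeles is UTC−8:00: 1:17 AM − 8:00 = 5:17 PM on Jan 2.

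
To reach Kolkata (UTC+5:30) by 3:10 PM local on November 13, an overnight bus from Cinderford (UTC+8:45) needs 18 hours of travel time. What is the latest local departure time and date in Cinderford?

12:25 AM on November 13

Target arrival in UTC: 3:10 PM − 5:30 = 9:40 AM on Nov 13.
Subtract 18 hours → departure 3:40 PM UTC on Nov 12.
Cinderford is UTC+8:45: 3:40 PM + 8:45 = 12:25 AM on Nov 13.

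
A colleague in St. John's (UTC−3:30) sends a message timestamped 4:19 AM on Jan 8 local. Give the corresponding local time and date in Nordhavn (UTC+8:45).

Nordhavn is 12:15 ahead of St. John's.
Shift by the zone difference: 4:19 AM + 12:15 = 4:34 PM on Jan 8 in Nordhavn.

4:34 PM on January 8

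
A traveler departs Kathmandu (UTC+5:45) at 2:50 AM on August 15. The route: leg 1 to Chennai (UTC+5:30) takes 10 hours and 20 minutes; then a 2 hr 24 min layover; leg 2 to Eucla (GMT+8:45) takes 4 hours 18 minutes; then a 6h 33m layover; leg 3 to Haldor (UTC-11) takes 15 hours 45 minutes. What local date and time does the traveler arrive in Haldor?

Convert departure to UTC: 2:50 AM − 5:45 = 9:05 PM UTC on Aug 14.
Add 10 hours 20 minutes leg 1 → 7:25 AM UTC (Aug 15).
Add 2 hours and 24 minutes layover in Chennai → 9:49 AM UTC.
Add 4 hours and 18 minutes leg 2 → 2:07 PM UTC.
Add 6 hours and 33 minutes layover in Eucla → 8:40 PM UTC.
Add 15 hours 45 minutes leg 3 → 12:25 PM UTC (Aug 16).
Haldor is UTC−11:00, so local arrival = 12:25 PM − 11:00 = 1:25 AM on Aug 16.

1:25 AM on August 16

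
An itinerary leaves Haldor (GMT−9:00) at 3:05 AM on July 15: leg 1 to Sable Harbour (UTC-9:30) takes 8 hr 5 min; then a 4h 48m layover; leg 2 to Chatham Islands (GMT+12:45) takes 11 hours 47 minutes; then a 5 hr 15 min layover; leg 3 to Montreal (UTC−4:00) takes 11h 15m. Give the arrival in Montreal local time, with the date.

1:15 AM on Jul 17

Convert departure to UTC: 3:05 AM + 9:00 = 12:05 PM UTC on Jul 15.
Add 8 hours 5 minutes leg 1 → 8:10 PM UTC.
Add 4 hours 48 minutes layover in Sable Harbour → 12:58 AM UTC (Jul 16).
Add 11 hours 47 minutes leg 2 → 12:45 PM UTC.
Add 5 hours 15 minutes layover in Chatham Islands → 6:00 PM UTC.
Add 11 hours and 15 minutes leg 3 → 5:15 AM UTC (Jul 17).
Montreal is UTC−4:00, so local arrival = 5:15 AM − 4:00 = 1:15 AM on Jul 17.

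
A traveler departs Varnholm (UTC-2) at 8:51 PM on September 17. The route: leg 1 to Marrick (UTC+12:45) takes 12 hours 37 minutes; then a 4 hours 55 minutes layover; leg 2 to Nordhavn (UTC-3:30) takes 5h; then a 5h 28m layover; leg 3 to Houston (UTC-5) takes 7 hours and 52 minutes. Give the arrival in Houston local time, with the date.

Convert departure to UTC: 8:51 PM + 2:00 = 10:51 PM UTC on Sep 17.
Add 12 hours and 37 minutes leg 1 → 11:28 AM UTC (Sep 18).
Add 4 hours and 55 minutes layover in Marrick → 4:23 PM UTC.
Add 5 hours leg 2 → 9:23 PM UTC.
Add 5 hours and 28 minutes layover in Nordhavn → 2:51 AM UTC (Sep 19).
Add 7 hours and 52 minutes leg 3 → 10:43 AM UTC.
Houston is UTC−5:00, so local arrival = 10:43 AM − 5:00 = 5:43 AM on Sep 19.

5:43 AM on September 19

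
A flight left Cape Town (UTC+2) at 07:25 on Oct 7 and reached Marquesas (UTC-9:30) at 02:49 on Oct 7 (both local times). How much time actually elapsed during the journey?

6 hours 54 minutes

Departure in UTC: 07:25 − 2:00 = 05:25 on Oct 7.
Arrival in UTC: 02:49 + 9:30 = 12:19 on Oct 7.
Elapsed = 12:19 − 05:25 = 6 hours 54 minutes.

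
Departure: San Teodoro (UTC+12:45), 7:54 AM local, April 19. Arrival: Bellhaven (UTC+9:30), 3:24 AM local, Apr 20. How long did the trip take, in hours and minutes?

Departure in UTC: 7:54 AM − 12:45 = 7:09 PM on Apr 18.
Arrival in UTC: 3:24 AM − 9:30 = 5:54 PM on Apr 19.
Elapsed = 5:54 PM − 7:09 PM (+1 day) = 22 hours 45 minutes.

22 hours 45 minutes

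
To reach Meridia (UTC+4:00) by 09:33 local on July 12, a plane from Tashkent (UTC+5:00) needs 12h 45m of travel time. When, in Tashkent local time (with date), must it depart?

21:48 on July 11

Target arrival in UTC: 09:33 − 4:00 = 05:33 on Jul 12.
Subtract 12 hours and 45 minutes → departure 16:48 UTC on Jul 11.
Tashkent is UTC+5:00: 16:48 + 5:00 = 21:48 on Jul 11.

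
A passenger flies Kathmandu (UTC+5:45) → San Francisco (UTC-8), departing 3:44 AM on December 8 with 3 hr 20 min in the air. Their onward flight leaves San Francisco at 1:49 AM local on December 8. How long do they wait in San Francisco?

8 hours 30 minutes

Convert departure to UTC: 3:44 AM − 5:45 = 9:59 PM UTC on Dec 7.
Add 3 hours and 20 minutes flight time → 1:19 AM UTC (Dec 8).
San Francisco is UTC−8:00, so local arrival = 1:19 AM − 8:00 = 5:19 PM on Dec 7.
Layover = 1:49 AM − 5:19 PM (+1 day) = 8 hours 30 minutes.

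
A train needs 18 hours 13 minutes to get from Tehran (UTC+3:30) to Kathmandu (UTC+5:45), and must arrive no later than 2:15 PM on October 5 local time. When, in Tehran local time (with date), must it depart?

5:47 PM on October 4

Target arrival in UTC: 2:15 PM − 5:45 = 8:30 AM on Oct 5.
Subtract 18 hours 13 minutes → departure 2:17 PM UTC on Oct 4.
Tehran is UTC+3:30: 2:17 PM + 3:30 = 5:47 PM on Oct 4.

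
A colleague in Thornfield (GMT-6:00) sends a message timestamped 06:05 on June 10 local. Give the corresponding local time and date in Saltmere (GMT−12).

In UTC: 06:05 + 6:00 = 12:05 on Jun 10.
Saltmere is UTC−12:00: 12:05 − 12:00 = 00:05 on Jun 10.

00:05 on Jun 10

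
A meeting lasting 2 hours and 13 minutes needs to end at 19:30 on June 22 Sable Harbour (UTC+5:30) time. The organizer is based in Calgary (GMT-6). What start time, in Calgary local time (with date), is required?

Target end time in UTC: 19:30 − 5:30 = 14:00 on Jun 22.
Subtract 2 hours 13 minutes → start 11:47 UTC on Jun 22.
Calgary is UTC−6:00: 11:47 − 6:00 = 05:47 on Jun 22.

05:47 on June 22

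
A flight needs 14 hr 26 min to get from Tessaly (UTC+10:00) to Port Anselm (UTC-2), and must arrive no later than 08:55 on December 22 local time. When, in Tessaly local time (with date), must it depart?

Target arrival in UTC: 08:55 + 2:00 = 10:55 on Dec 22.
Subtract 14 hours and 26 minutes → departure 20:29 UTC on Dec 21.
Tessaly is UTC+10:00: 20:29 + 10:00 = 06:29 on Dec 22.

06:29 on Dec 22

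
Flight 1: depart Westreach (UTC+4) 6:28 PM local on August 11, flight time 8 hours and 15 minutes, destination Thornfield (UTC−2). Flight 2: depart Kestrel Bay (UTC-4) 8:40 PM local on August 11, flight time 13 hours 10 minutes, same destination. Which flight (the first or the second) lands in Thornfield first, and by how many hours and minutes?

Flight 1 in UTC: 6:28 PM − 4:00 = 2:28 PM on Aug 11.
+8 hours and 15 minutes → arrive 10:43 PM UTC on Aug 11.
Flight 2 in UTC: 8:40 PM + 4:00 = 12:40 AM on Aug 12.
+13 hours 10 minutes → arrive 1:50 PM UTC on Aug 12.
Flight 1 lands earlier by 15 hours 7 minutes.

the first, by 15 hours 7 minutes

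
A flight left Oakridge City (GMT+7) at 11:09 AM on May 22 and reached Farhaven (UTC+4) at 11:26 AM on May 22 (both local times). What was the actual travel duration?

3 hours 17 minutes

Departure in UTC: 11:09 AM − 7:00 = 4:09 AM on May 22.
Arrival in UTC: 11:26 AM − 4:00 = 7:26 AM on May 22.
Elapsed = 7:26 AM − 4:09 AM = 3 hours 17 minutes.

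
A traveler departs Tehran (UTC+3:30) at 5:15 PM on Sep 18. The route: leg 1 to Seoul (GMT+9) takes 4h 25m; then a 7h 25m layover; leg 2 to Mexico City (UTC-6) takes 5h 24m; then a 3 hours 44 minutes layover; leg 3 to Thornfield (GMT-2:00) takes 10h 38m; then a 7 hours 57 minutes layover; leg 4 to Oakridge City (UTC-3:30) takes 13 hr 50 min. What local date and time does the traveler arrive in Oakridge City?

3:38 PM on September 20

Convert departure to UTC: 5:15 PM − 3:30 = 1:45 PM UTC on Sep 18.
Add 4 hours 25 minutes leg 1 → 6:10 PM UTC.
Add 7 hours and 25 minutes layover in Seoul → 1:35 AM UTC (Sep 19).
Add 5 hours 24 minutes leg 2 → 6:59 AM UTC.
Add 3 hours and 44 minutes layover in Mexico City → 10:43 AM UTC.
Add 10 hours 38 minutes leg 3 → 9:21 PM UTC.
Add 7 hours 57 minutes layover in Thornfield → 5:18 AM UTC (Sep 20).
Add 13 hours 50 minutes leg 4 → 7:08 PM UTC.
Oakridge City is UTC−3:30, so local arrival = 7:08 PM − 3:30 = 3:38 PM on Sep 20.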